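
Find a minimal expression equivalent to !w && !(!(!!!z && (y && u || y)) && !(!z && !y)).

!w && !(!(!!!z && (y && u || y)) && !(!z && !y))
= !w && !(!(!z && (y && u || y)) && !(!z && !y))
= !w && (!z && (y && u || y) || !z && !y)
= !w && (!z && y || !z && !y)
= !w && !z

!w && !z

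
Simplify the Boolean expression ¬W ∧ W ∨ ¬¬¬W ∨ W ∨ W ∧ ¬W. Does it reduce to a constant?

¬W ∧ W ∨ ¬¬¬W ∨ W ∨ W ∧ ¬W
= ¬¬¬W ∨ W ∨ W ∧ ¬W   — complement / identity
= ¬¬¬W ∨ W   — complement / identity
= ¬W ∨ W   — double negation
= True   — complement

True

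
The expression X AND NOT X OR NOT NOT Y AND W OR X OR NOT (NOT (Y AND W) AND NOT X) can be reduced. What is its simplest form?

Y AND W OR X

X AND NOT X OR NOT NOT Y AND W OR X OR NOT (NOT (Y AND W) AND NOT X)
= NOT NOT Y AND W OR X OR NOT (NOT (Y AND W) AND NOT X)   [complement / identity]
= Y AND W OR X OR NOT (NOT (Y AND W) AND NOT X)   [double negation]
= Y AND W OR X OR Y AND W OR X   [De Morgan]
= Y AND W OR X   [idempotence]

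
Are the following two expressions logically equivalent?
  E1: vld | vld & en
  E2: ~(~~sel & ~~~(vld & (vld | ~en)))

No

E1: vld | vld & en
    = vld   — absorption
E2: ~(~~sel & ~~~(vld & (vld | ~en)))
    = ~(~~sel & ~~~vld)   — absorption
    = ~sel | ~~vld   — De Morgan
    = ~sel | vld   — double negation
These differ: at en=0, sel=0, vld=0, E1 = 0 but E2 = 1.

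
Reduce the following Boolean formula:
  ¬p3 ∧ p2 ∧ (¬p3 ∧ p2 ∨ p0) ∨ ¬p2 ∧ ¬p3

¬p3

¬p3 ∧ p2 ∧ (¬p3 ∧ p2 ∨ p0) ∨ ¬p2 ∧ ¬p3
= ¬p3 ∧ p2 ∨ ¬p2 ∧ ¬p3
= ¬p3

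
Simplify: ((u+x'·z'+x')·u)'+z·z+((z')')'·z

u'+z

((u+x'·z'+x')·u)'+z·z+((z')')'·z
= ((u+x'·z'+x')·u)'+z·z+z'·z   — double negation
= ((u+x')·u)'+z·z+z'·z   — absorption
= ((u+x')·u)'+z   — distribution
= u'+z   — absorption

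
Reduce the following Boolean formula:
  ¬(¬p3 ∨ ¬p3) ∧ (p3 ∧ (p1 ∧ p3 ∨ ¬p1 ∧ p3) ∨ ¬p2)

p3

¬(¬p3 ∨ ¬p3) ∧ (p3 ∧ (p1 ∧ p3 ∨ ¬p1 ∧ p3) ∨ ¬p2)
= ¬(¬p3 ∨ ¬p3) ∧ (p3 ∧ p3 ∨ ¬p2)
= p3 ∧ p3 ∧ (p3 ∧ p3 ∨ ¬p2)
= p3 ∧ p3
= p3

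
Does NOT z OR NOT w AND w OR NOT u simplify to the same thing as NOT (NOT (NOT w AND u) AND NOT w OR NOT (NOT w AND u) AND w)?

E1: NOT z OR NOT w AND w OR NOT u
    = NOT z OR NOT u   [complement / identity]
E2: NOT (NOT (NOT w AND u) AND NOT w OR NOT (NOT w AND u) AND w)
    = NOT NOT (NOT w AND u)   [distribution]
    = NOT w AND u   [double negation]
These differ: at u=0, w=1, z=0, E1 = 1 but E2 = 0.

No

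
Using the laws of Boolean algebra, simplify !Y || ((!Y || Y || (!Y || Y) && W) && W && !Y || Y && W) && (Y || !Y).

!Y || ((!Y || Y || (!Y || Y) && W) && W && !Y || Y && W) && (Y || !Y)
= !Y || ((!Y || Y) && W && !Y || Y && W) && (Y || !Y)   [absorption]
= !Y || (!Y || Y) && W && !Y || Y && W   [complement / identity]
= !Y || W && !Y || Y && W   [complement / identity]
= !Y || W   [distribution]

!Y || W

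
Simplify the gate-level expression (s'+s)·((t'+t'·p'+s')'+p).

t·s+p

(s'+s)·((t'+t'·p'+s')'+p)
= (t'+t'·p'+s')'+p   (complement / identity)
= (t'+s')'+p   (absorption)
= t·s+p   (De Morgan)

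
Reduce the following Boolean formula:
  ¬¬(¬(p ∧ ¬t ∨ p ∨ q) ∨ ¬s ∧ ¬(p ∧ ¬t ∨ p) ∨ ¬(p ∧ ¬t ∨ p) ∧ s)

¬¬(¬(p ∧ ¬t ∨ p ∨ q) ∨ ¬s ∧ ¬(p ∧ ¬t ∨ p) ∨ ¬(p ∧ ¬t ∨ p) ∧ s)
= ¬¬(¬(p ∧ ¬t ∨ p ∨ q) ∨ ¬(p ∧ ¬t ∨ p))   — distribution
= ¬((p ∧ ¬t ∨ p ∨ q) ∧ (p ∧ ¬t ∨ p))   — De Morgan
= ¬(p ∧ ¬t ∨ p)   — absorption
= ¬p   — absorption

¬p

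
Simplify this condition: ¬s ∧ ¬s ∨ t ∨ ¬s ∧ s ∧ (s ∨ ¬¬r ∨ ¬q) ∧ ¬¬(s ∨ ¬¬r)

¬s ∨ t

¬s ∧ ¬s ∨ t ∨ ¬s ∧ s ∧ (s ∨ ¬¬r ∨ ¬q) ∧ ¬¬(s ∨ ¬¬r)
= ¬s ∧ ¬s ∨ t ∨ ¬s ∧ s ∧ (s ∨ ¬¬r ∨ ¬q) ∧ (s ∨ ¬¬r)   [double negation]
= ¬s ∧ ¬s ∨ t ∨ ¬s ∧ s ∧ (s ∨ ¬¬r)   [absorption]
= ¬s ∨ t ∨ ¬s ∧ s ∧ (s ∨ ¬¬r)   [idempotence]
= ¬s ∨ t ∨ ¬s ∧ s ∧ (s ∨ r)   [double negation]
= ¬s ∨ t ∨ ¬s ∧ s   [absorption]
= ¬s ∨ t   [complement / identity]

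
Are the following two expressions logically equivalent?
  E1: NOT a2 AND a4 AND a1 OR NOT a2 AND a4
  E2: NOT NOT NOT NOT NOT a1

No

E1: NOT a2 AND a4 AND a1 OR NOT a2 AND a4
    = NOT a2 AND a4   — absorption
E2: NOT NOT NOT NOT NOT a1
    = NOT NOT NOT a1   — double negation
    = NOT a1   — double negation
These differ: at a1=0, a2=0, a4=0, E1 = 0 but E2 = 1.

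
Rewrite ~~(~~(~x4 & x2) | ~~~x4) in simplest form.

~~(~~(~x4 & x2) | ~~~x4)
= ~(~(~x4 & x2) & ~~x4)   [De Morgan]
= ~x4 & x2 | ~x4   [De Morgan]
= ~x4   [absorption]

~x4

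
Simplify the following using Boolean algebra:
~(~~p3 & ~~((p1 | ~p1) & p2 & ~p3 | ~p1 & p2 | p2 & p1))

~(~~p3 & ~~((p1 | ~p1) & p2 & ~p3 | ~p1 & p2 | p2 & p1))
= ~p3 | ~((p1 | ~p1) & p2 & ~p3 | ~p1 & p2 | p2 & p1)   — De Morgan
= ~p3 | ~(p2 & ~p3 | ~p1 & p2 | p2 & p1)   — complement / identity
= ~p3 | ~(p2 & ~p3 | p2)   — distribution
= ~p3 | ~p2   — absorption

~p3 | ~p2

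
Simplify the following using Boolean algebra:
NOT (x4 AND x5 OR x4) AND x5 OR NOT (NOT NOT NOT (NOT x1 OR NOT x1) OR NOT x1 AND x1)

NOT (x4 AND x5 OR x4) AND x5 OR NOT (NOT NOT NOT (NOT x1 OR NOT x1) OR NOT x1 AND x1)
= NOT (x4 AND x5 OR x4) AND x5 OR NOT (NOT (NOT x1 OR NOT x1) OR NOT x1 AND x1)   — double negation
= NOT x4 AND x5 OR NOT (NOT (NOT x1 OR NOT x1) OR NOT x1 AND x1)   — absorption
= NOT x4 AND x5 OR NOT (x1 AND x1 OR NOT x1 AND x1)   — De Morgan
= NOT x4 AND x5 OR NOT x1   — distribution

NOT x4 AND x5 OR NOT x1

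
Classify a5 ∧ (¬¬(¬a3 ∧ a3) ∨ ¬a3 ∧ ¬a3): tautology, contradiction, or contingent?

a5 ∧ (¬¬(¬a3 ∧ a3) ∨ ¬a3 ∧ ¬a3)
= a5 ∧ (¬a3 ∧ a3 ∨ ¬a3 ∧ ¬a3)   — double negation
= a5 ∧ ¬a3   — distribution
This depends on a3, a5, so it is not a constant.

contingent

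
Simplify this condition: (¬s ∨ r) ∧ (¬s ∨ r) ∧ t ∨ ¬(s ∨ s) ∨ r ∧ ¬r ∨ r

(¬s ∨ r) ∧ (¬s ∨ r) ∧ t ∨ ¬(s ∨ s) ∨ r ∧ ¬r ∨ r
= (¬s ∨ r) ∧ t ∨ ¬(s ∨ s) ∨ r ∧ ¬r ∨ r
= (¬s ∨ r) ∧ t ∨ ¬s ∨ r ∧ ¬r ∨ r
= (¬s ∨ r) ∧ t ∨ ¬s ∨ r
= ¬s ∨ r

¬s ∨ r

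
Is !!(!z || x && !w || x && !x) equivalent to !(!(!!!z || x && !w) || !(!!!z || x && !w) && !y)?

E1: !!(!z || x && !w || x && !x)
    = !!(!z || x && !w)   [complement / identity]
    = !z || x && !w   [double negation]
E2: !(!(!!!z || x && !w) || !(!!!z || x && !w) && !y)
    = !!(!!!z || x && !w)   [absorption]
    = !!!z || x && !w   [double negation]
    = !z || x && !w   [double negation]
Both reduce to !z || x && !w, so they are equivalent.

Yes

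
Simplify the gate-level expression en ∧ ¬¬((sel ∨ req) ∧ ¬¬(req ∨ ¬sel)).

en ∧ req

en ∧ ¬¬((sel ∨ req) ∧ ¬¬(req ∨ ¬sel))
= en ∧ (sel ∨ req) ∧ ¬¬(req ∨ ¬sel)   [double negation]
= en ∧ (sel ∨ req) ∧ (req ∨ ¬sel)   [double negation]
= en ∧ (req ∨ sel ∧ ¬sel)   [distribution]
= en ∧ req   [complement / identity]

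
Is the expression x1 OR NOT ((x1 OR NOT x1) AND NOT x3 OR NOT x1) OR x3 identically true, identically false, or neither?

x1 OR NOT ((x1 OR NOT x1) AND NOT x3 OR NOT x1) OR x3
= x1 OR NOT (NOT x3 OR NOT x1) OR x3   [complement / identity]
= x1 OR x3 AND x1 OR x3   [De Morgan]
= x1 OR x3   [absorption]
This depends on x1, x3, so it is not a constant.

neither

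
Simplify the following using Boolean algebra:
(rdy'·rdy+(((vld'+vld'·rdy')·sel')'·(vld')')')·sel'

vld'·sel'

(rdy'·rdy+(((vld'+vld'·rdy')·sel')'·(vld')')')·sel'
= (((vld'+vld'·rdy')·sel')'·(vld')')'·sel'   [complement / identity]
= ((vld'+vld'·rdy')·sel'+vld')·sel'   [De Morgan]
= (vld'·sel'+vld')·sel'   [absorption]
= vld'·sel'   [absorption]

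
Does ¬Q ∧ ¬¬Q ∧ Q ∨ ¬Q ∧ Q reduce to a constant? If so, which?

¬Q ∧ ¬¬Q ∧ Q ∨ ¬Q ∧ Q
= ¬Q ∧ Q ∧ Q ∨ ¬Q ∧ Q
= ¬Q ∧ Q ∨ ¬Q ∧ Q
= ¬Q ∧ Q
= False

yes, False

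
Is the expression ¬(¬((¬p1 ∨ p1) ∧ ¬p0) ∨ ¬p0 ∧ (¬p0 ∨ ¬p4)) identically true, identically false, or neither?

identically false

¬(¬((¬p1 ∨ p1) ∧ ¬p0) ∨ ¬p0 ∧ (¬p0 ∨ ¬p4))
= ¬(¬¬p0 ∨ ¬p0 ∧ (¬p0 ∨ ¬p4))
= ¬(¬¬p0 ∨ ¬p0)
= ¬p0 ∧ p0
= False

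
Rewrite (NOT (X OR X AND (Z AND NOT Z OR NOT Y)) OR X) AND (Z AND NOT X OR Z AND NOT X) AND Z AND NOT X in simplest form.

(NOT (X OR X AND (Z AND NOT Z OR NOT Y)) OR X) AND (Z AND NOT X OR Z AND NOT X) AND Z AND NOT X
= (NOT (X OR X AND NOT Y) OR X) AND (Z AND NOT X OR Z AND NOT X) AND Z AND NOT X   [complement / identity]
= (NOT X OR X) AND (Z AND NOT X OR Z AND NOT X) AND Z AND NOT X   [absorption]
= (NOT X OR X) AND Z AND NOT X AND Z AND NOT X   [idempotence]
= Z AND NOT X AND Z AND NOT X   [complement / identity]
= Z AND NOT X   [idempotence]

Z AND NOT X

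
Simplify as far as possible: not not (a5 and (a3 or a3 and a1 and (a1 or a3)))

not not (a5 and (a3 or a3 and a1 and (a1 or a3)))
= not not (a5 and (a3 or a3 and a1))   [absorption]
= not not (a5 and a3)   [absorption]
= a5 and a3   [double negation]

a5 and a3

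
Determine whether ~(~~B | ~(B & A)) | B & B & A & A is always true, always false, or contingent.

~(~~B | ~(B & A)) | B & B & A & A
= ~(~~B | ~(B & A)) | B & B & A
= ~B & B & A | B & B & A
= B & A
This depends on A, B, so it is not a constant.

contingent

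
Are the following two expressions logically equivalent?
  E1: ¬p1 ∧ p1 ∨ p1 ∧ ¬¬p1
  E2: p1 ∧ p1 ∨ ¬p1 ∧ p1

E1: ¬p1 ∧ p1 ∨ p1 ∧ ¬¬p1
    = ¬p1 ∧ p1 ∨ p1 ∧ p1
    = p1
E2: p1 ∧ p1 ∨ ¬p1 ∧ p1
    = p1
Both reduce to p1, so they are equivalent.

Yes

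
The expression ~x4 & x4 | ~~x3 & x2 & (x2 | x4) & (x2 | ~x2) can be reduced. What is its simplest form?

~x4 & x4 | ~~x3 & x2 & (x2 | x4) & (x2 | ~x2)
= ~x4 & x4 | x3 & x2 & (x2 | x4) & (x2 | ~x2)   [double negation]
= x3 & x2 & (x2 | x4) & (x2 | ~x2)   [complement / identity]
= x3 & x2 & (x2 | x4)   [complement / identity]
= x3 & x2   [absorption]

x3 & x2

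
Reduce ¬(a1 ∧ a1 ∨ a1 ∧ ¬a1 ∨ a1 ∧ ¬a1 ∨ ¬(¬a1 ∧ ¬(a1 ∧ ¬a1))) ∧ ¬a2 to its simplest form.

¬a1 ∧ ¬a2

¬(a1 ∧ a1 ∨ a1 ∧ ¬a1 ∨ a1 ∧ ¬a1 ∨ ¬(¬a1 ∧ ¬(a1 ∧ ¬a1))) ∧ ¬a2
= ¬(a1 ∧ a1 ∨ a1 ∧ ¬a1 ∨ a1 ∧ ¬a1 ∨ a1 ∨ a1 ∧ ¬a1) ∧ ¬a2   — De Morgan
= ¬(a1 ∨ a1 ∧ ¬a1 ∨ a1 ∨ a1 ∧ ¬a1) ∧ ¬a2   — distribution
= ¬(a1 ∨ a1 ∧ ¬a1) ∧ ¬a2   — idempotence
= ¬a1 ∧ ¬a2   — complement / identity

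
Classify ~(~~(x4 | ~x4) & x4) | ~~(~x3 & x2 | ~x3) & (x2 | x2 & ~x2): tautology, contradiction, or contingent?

contingent

~(~~(x4 | ~x4) & x4) | ~~(~x3 & x2 | ~x3) & (x2 | x2 & ~x2)
= ~((x4 | ~x4) & x4) | ~~(~x3 & x2 | ~x3) & (x2 | x2 & ~x2)   [double negation]
= ~x4 | ~~(~x3 & x2 | ~x3) & (x2 | x2 & ~x2)   [complement / identity]
= ~x4 | ~~~x3 & (x2 | x2 & ~x2)   [absorption]
= ~x4 | ~x3 & (x2 | x2 & ~x2)   [double negation]
= ~x4 | ~x3 & x2   [complement / identity]
This depends on x2, x3, x4, so it is not a constant.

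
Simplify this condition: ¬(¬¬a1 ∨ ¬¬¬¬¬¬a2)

¬a1 ∧ ¬a2

¬(¬¬a1 ∨ ¬¬¬¬¬¬a2)
= ¬a1 ∧ ¬¬¬¬¬a2   [De Morgan]
= ¬a1 ∧ ¬¬¬a2   [double negation]
= ¬a1 ∧ ¬a2   [double negation]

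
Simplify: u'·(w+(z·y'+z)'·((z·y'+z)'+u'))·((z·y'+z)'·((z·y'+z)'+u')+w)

u'·(z'+w)

u'·(w+(z·y'+z)'·((z·y'+z)'+u'))·((z·y'+z)'·((z·y'+z)'+u')+w)
= u'·((z·y'+z)'·((z·y'+z)'+u')+w·w)   — distribution
= u'·((z·y'+z)'+w·w)   — absorption
= u'·(z'+w·w)   — absorption
= u'·(z'+w)   — idempotence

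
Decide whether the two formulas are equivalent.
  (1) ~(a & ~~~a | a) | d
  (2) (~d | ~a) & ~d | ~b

No

E1: ~(a & ~~~a | a) | d
    = ~(a & ~a | a) | d   (double negation)
    = ~a | d   (complement / identity)
E2: (~d | ~a) & ~d | ~b
    = ~d | ~b   (absorption)
These differ: at a=1, b=1, d=1, E1 = 1 but E2 = 0.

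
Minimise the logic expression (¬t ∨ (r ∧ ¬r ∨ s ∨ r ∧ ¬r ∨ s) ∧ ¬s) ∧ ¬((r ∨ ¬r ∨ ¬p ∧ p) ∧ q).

(¬t ∨ (r ∧ ¬r ∨ s ∨ r ∧ ¬r ∨ s) ∧ ¬s) ∧ ¬((r ∨ ¬r ∨ ¬p ∧ p) ∧ q)
= (¬t ∨ (r ∧ ¬r ∨ s) ∧ ¬s) ∧ ¬((r ∨ ¬r ∨ ¬p ∧ p) ∧ q)   (idempotence)
= (¬t ∨ s ∧ ¬s) ∧ ¬((r ∨ ¬r ∨ ¬p ∧ p) ∧ q)   (complement / identity)
= (¬t ∨ s ∧ ¬s) ∧ ¬((r ∨ ¬r) ∧ q)   (complement / identity)
= ¬t ∧ ¬((r ∨ ¬r) ∧ q)   (complement / identity)
= ¬t ∧ ¬q   (complement / identity)

¬t ∧ ¬q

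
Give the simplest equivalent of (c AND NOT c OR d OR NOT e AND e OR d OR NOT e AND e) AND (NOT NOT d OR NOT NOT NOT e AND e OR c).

(c AND NOT c OR d OR NOT e AND e OR d OR NOT e AND e) AND (NOT NOT d OR NOT NOT NOT e AND e OR c)
= (d OR NOT e AND e OR d OR NOT e AND e) AND (NOT NOT d OR NOT NOT NOT e AND e OR c)   — complement / identity
= (d OR NOT e AND e OR d OR NOT e AND e) AND (d OR NOT NOT NOT e AND e OR c)   — double negation
= (d OR NOT e AND e OR d OR NOT e AND e) AND (d OR NOT e AND e OR c)   — double negation
= (d OR NOT e AND e) AND c OR d OR NOT e AND e   — distribution
= d OR NOT e AND e   — absorption
= d   — complement / identity

d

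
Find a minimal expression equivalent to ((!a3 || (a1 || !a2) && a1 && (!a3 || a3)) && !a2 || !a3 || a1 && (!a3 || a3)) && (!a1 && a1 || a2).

((!a3 || (a1 || !a2) && a1 && (!a3 || a3)) && !a2 || !a3 || a1 && (!a3 || a3)) && (!a1 && a1 || a2)
= ((!a3 || a1 && (!a3 || a3)) && !a2 || !a3 || a1 && (!a3 || a3)) && (!a1 && a1 || a2)   — absorption
= (!a3 || a1 && (!a3 || a3)) && (!a1 && a1 || a2)   — absorption
= (!a3 || a1) && (!a1 && a1 || a2)   — complement / identity
= (!a3 || a1) && a2   — complement / identity

(!a3 || a1) && a2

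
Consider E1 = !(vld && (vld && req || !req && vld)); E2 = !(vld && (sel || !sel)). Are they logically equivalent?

Yes

E1: !(vld && (vld && req || !req && vld))
    = !(vld && vld)   (distribution)
    = !vld   (idempotence)
E2: !(vld && (sel || !sel))
    = !vld   (complement / identity)
Both reduce to !vld, so they are equivalent.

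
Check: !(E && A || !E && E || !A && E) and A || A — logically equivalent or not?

E1: !(E && A || !E && E || !A && E)
    = !(E && A || !A && E)   (complement / identity)
    = !E   (distribution)
E2: A || A
    = A   (idempotence)
These differ: at A=0, E=0, E1 = 1 but E2 = 0.

No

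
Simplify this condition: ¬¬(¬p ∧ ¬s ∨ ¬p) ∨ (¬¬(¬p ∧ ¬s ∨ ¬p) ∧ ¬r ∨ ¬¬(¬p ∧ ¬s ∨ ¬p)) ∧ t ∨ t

¬p ∨ t

¬¬(¬p ∧ ¬s ∨ ¬p) ∨ (¬¬(¬p ∧ ¬s ∨ ¬p) ∧ ¬r ∨ ¬¬(¬p ∧ ¬s ∨ ¬p)) ∧ t ∨ t
= ¬¬(¬p ∧ ¬s ∨ ¬p) ∨ ¬¬(¬p ∧ ¬s ∨ ¬p) ∧ t ∨ t   (absorption)
= ¬¬(¬p ∧ ¬s ∨ ¬p) ∨ t   (absorption)
= ¬¬¬p ∨ t   (absorption)
= ¬p ∨ t   (double negation)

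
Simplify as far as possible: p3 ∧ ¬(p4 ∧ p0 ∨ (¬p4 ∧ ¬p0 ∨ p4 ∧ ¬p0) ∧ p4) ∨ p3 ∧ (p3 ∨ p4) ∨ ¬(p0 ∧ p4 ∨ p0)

p3 ∧ ¬(p4 ∧ p0 ∨ (¬p4 ∧ ¬p0 ∨ p4 ∧ ¬p0) ∧ p4) ∨ p3 ∧ (p3 ∨ p4) ∨ ¬(p0 ∧ p4 ∨ p0)
= p3 ∧ ¬(p4 ∧ p0 ∨ (¬p4 ∧ ¬p0 ∨ p4 ∧ ¬p0) ∧ p4) ∨ p3 ∧ (p3 ∨ p4) ∨ ¬p0   [absorption]
= p3 ∧ ¬(p4 ∧ p0 ∨ ¬p0 ∧ p4) ∨ p3 ∧ (p3 ∨ p4) ∨ ¬p0   [distribution]
= p3 ∧ ¬(p4 ∧ p0 ∨ ¬p0 ∧ p4) ∨ p3 ∨ ¬p0   [absorption]
= p3 ∧ ¬p4 ∨ p3 ∨ ¬p0   [distribution]
= p3 ∨ ¬p0   [absorption]

p3 ∨ ¬p0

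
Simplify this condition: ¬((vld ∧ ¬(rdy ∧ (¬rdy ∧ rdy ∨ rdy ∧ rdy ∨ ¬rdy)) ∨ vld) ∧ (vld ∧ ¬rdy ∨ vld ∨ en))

¬vld

¬((vld ∧ ¬(rdy ∧ (¬rdy ∧ rdy ∨ rdy ∧ rdy ∨ ¬rdy)) ∨ vld) ∧ (vld ∧ ¬rdy ∨ vld ∨ en))
= ¬((vld ∧ ¬(rdy ∧ (rdy ∨ ¬rdy)) ∨ vld) ∧ (vld ∧ ¬rdy ∨ vld ∨ en))   [distribution]
= ¬((vld ∧ ¬rdy ∨ vld) ∧ (vld ∧ ¬rdy ∨ vld ∨ en))   [complement / identity]
= ¬(vld ∧ ¬rdy ∨ vld)   [absorption]
= ¬vld   [absorption]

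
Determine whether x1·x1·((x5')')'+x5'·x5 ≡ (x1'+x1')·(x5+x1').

E1: x1·x1·((x5')')'+x5'·x5
    = x1·x1·x5'+x5'·x5   (double negation)
    = x1·x1·x5'   (complement / identity)
    = x1·x5'   (idempotence)
E2: (x1'+x1')·(x5+x1')
    = x1'+x1'·x5   (distribution)
    = x1'   (absorption)
These differ: at x1=0, x5=0, E1 = 0 but E2 = 1.

No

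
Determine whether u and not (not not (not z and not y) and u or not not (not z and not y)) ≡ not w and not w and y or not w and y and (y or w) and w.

No

E1: u and not (not not (not z and not y) and u or not not (not z and not y))
    = u and not not not (not z and not y)   (absorption)
    = u and not not (z or y)   (De Morgan)
    = u and (z or y)   (double negation)
E2: not w and not w and y or not w and y and (y or w) and w
    = not w and not w and y or not w and y and w   (absorption)
    = not w and y   (distribution)
These differ: at u=1, w=1, y=1, z=1, E1 = 1 but E2 = 0.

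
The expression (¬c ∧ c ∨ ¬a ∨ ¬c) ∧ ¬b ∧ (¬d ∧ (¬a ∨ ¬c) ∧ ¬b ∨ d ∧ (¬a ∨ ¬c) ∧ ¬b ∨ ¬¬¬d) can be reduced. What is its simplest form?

(¬a ∨ ¬c) ∧ ¬b

(¬c ∧ c ∨ ¬a ∨ ¬c) ∧ ¬b ∧ (¬d ∧ (¬a ∨ ¬c) ∧ ¬b ∨ d ∧ (¬a ∨ ¬c) ∧ ¬b ∨ ¬¬¬d)
= (¬a ∨ ¬c) ∧ ¬b ∧ (¬d ∧ (¬a ∨ ¬c) ∧ ¬b ∨ d ∧ (¬a ∨ ¬c) ∧ ¬b ∨ ¬¬¬d)   — complement / identity
= (¬a ∨ ¬c) ∧ ¬b ∧ ((¬a ∨ ¬c) ∧ ¬b ∨ ¬¬¬d)   — distribution
= (¬a ∨ ¬c) ∧ ¬b ∧ ((¬a ∨ ¬c) ∧ ¬b ∨ ¬d)   — double negation
= (¬a ∨ ¬c) ∧ ¬b   — absorption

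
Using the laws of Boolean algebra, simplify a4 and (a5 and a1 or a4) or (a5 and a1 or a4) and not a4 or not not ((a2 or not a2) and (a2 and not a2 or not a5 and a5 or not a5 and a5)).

a4 and (a5 and a1 or a4) or (a5 and a1 or a4) and not a4 or not not ((a2 or not a2) and (a2 and not a2 or not a5 and a5 or not a5 and a5))
= a5 and a1 or a4 or not not ((a2 or not a2) and (a2 and not a2 or not a5 and a5 or not a5 and a5))   (distribution)
= a5 and a1 or a4 or not not ((a2 or not a2) and (not a5 and a5 or not a5 and a5))   (complement / identity)
= a5 and a1 or a4 or (a2 or not a2) and (not a5 and a5 or not a5 and a5)   (double negation)
= a5 and a1 or a4 or (a2 or not a2) and not a5 and a5   (complement / identity)
= a5 and a1 or a4 or not a5 and a5   (complement / identity)
= a5 and a1 or a4   (complement / identity)

a5 and a1 or a4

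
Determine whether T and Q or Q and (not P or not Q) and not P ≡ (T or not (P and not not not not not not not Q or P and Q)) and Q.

E1: T and Q or Q and (not P or not Q) and not P
    = T and Q or Q and not P   (absorption)
    = (T or not P) and Q   (distribution)
E2: (T or not (P and not not not not not not not Q or P and Q)) and Q
    = (T or not (P and not not not not not Q or P and Q)) and Q   (double negation)
    = (T or not (P and not not not Q or P and Q)) and Q   (double negation)
    = (T or not (P and not Q or P and Q)) and Q   (double negation)
    = (T or not P) and Q   (distribution)
Both reduce to (T or not P) and Q, so they are equivalent.

Yes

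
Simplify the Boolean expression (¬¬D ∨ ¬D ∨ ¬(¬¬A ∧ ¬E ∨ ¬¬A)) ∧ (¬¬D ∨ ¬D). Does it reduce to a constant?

(¬¬D ∨ ¬D ∨ ¬(¬¬A ∧ ¬E ∨ ¬¬A)) ∧ (¬¬D ∨ ¬D)
= (¬¬D ∨ ¬D ∨ ¬¬¬A) ∧ (¬¬D ∨ ¬D)
= (¬¬D ∨ ¬D ∨ ¬A) ∧ (¬¬D ∨ ¬D)
= ¬¬D ∨ ¬D
= D ∨ ¬D
= True

True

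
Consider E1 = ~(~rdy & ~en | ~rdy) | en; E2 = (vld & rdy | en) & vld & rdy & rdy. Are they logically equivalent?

No

E1: ~(~rdy & ~en | ~rdy) | en
    = ~~rdy | en   — absorption
    = rdy | en   — double negation
E2: (vld & rdy | en) & vld & rdy & rdy
    = (vld & rdy | en) & vld & rdy   — idempotence
    = vld & rdy   — absorption
These differ: at en=1, rdy=0, vld=0, E1 = 1 but E2 = 0.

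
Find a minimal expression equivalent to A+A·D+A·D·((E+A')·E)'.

A

A+A·D+A·D·((E+A')·E)'
= A+A·D+A·D·E'   (absorption)
= A+A·D   (absorption)
= A   (absorption)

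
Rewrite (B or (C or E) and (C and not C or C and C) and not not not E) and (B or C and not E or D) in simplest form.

B or C and not E

(B or (C or E) and (C and not C or C and C) and not not not E) and (B or C and not E or D)
= (B or (C or E) and (C and not C or C and C) and not E) and (B or C and not E or D)   — double negation
= (B or (C or E) and C and not E) and (B or C and not E or D)   — distribution
= (B or C and not E) and (B or C and not E or D)   — absorption
= B or C and not E   — absorption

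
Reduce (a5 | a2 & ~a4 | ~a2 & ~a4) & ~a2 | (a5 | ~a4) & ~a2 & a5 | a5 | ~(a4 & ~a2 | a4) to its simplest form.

a5 | ~a4

(a5 | a2 & ~a4 | ~a2 & ~a4) & ~a2 | (a5 | ~a4) & ~a2 & a5 | a5 | ~(a4 & ~a2 | a4)
= (a5 | a2 & ~a4 | ~a2 & ~a4) & ~a2 | (a5 | ~a4) & ~a2 & a5 | a5 | ~a4   [absorption]
= (a5 | ~a4) & ~a2 | (a5 | ~a4) & ~a2 & a5 | a5 | ~a4   [distribution]
= (a5 | ~a4) & ~a2 | a5 | ~a4   [absorption]
= a5 | ~a4   [absorption]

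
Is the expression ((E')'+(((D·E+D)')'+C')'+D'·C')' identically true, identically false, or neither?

((E')'+(((D·E+D)')'+C')'+D'·C')'
= ((E')'+((D')'+C')'+D'·C')'
= ((E')'+D'·C+D'·C')'
= ((E')'+D')'
= E'·D
This depends on D, E, so it is not a constant.

neither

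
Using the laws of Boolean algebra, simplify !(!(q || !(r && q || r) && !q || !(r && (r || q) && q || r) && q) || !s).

(q || !r) && s

!(!(q || !(r && q || r) && !q || !(r && (r || q) && q || r) && q) || !s)
= !(!(q || !(r && q || r) && !q || !(r && q || r) && q) || !s)   [absorption]
= !(!(q || !(r && q || r)) || !s)   [distribution]
= (q || !(r && q || r)) && s   [De Morgan]
= (q || !r) && s   [absorption]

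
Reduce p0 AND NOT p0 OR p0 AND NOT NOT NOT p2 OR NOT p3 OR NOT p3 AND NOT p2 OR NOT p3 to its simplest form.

p0 AND NOT p0 OR p0 AND NOT NOT NOT p2 OR NOT p3 OR NOT p3 AND NOT p2 OR NOT p3
= p0 AND NOT NOT NOT p2 OR NOT p3 OR NOT p3 AND NOT p2 OR NOT p3   (complement / identity)
= p0 AND NOT NOT NOT p2 OR NOT p3 OR NOT p3   (absorption)
= p0 AND NOT p2 OR NOT p3 OR NOT p3   (double negation)
= p0 AND NOT p2 OR NOT p3   (idempotence)

p0 AND NOT p2 OR NOT p3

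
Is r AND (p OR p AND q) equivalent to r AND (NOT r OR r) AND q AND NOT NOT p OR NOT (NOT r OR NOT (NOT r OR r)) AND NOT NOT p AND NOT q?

E1: r AND (p OR p AND q)
    = r AND p   [absorption]
E2: r AND (NOT r OR r) AND q AND NOT NOT p OR NOT (NOT r OR NOT (NOT r OR r)) AND NOT NOT p AND NOT q
    = r AND (NOT r OR r) AND q AND NOT NOT p OR r AND (NOT r OR r) AND NOT NOT p AND NOT q   [De Morgan]
    = r AND (NOT r OR r) AND (q AND NOT NOT p OR NOT NOT p AND NOT q)   [distribution]
    = r AND (NOT r OR r) AND NOT NOT p   [distribution]
    = r AND NOT NOT p   [complement / identity]
    = r AND p   [double negation]
Both reduce to r AND p, so they are equivalent.

Yes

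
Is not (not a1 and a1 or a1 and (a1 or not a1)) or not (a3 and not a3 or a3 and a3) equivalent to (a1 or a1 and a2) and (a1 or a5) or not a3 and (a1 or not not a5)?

No

E1: not (not a1 and a1 or a1 and (a1 or not a1)) or not (a3 and not a3 or a3 and a3)
    = not (not a1 and a1 or a1) or not (a3 and not a3 or a3 and a3)   [complement / identity]
    = not (not a1 and a1 or a1) or not a3   [distribution]
    = not a1 or not a3   [complement / identity]
E2: (a1 or a1 and a2) and (a1 or a5) or not a3 and (a1 or not not a5)
    = (a1 or a1 and a2) and (a1 or a5) or not a3 and (a1 or a5)   [double negation]
    = a1 and (a1 or a5) or not a3 and (a1 or a5)   [absorption]
    = (a1 or a5) and (a1 or not a3)   [distribution]
    = a1 or a5 and not a3   [distribution]
These differ: at a1=0, a2=0, a3=1, a5=0, E1 = 1 but E2 = 0.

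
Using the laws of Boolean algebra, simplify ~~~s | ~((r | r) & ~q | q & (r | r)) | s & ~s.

~s | ~r

~~~s | ~((r | r) & ~q | q & (r | r)) | s & ~s
= ~~~s | ~(r | r) | s & ~s
= ~~~s | ~(r | r)
= ~~~s | ~r
= ~s | ~r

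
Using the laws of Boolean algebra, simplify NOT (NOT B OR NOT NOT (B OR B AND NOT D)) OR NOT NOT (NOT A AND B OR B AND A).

B

NOT (NOT B OR NOT NOT (B OR B AND NOT D)) OR NOT NOT (NOT A AND B OR B AND A)
= NOT (NOT B OR NOT NOT (B OR B AND NOT D)) OR NOT NOT B   — distribution
= NOT (NOT B OR NOT NOT B) OR NOT NOT B   — absorption
= B AND NOT B OR NOT NOT B   — De Morgan
= B AND NOT B OR B   — double negation
= B   — complement / identity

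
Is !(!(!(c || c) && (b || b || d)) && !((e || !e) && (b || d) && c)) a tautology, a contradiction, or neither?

!(!(!(c || c) && (b || b || d)) && !((e || !e) && (b || d) && c))
= !(!(!(c || c) && (b || b || d)) && !((b || d) && c))
= !(!(!c && (b || b || d)) && !((b || d) && c))
= !c && (b || b || d) || (b || d) && c
= !c && (b || d) || (b || d) && c
= b || d
This depends on b, d, so it is not a constant.

neither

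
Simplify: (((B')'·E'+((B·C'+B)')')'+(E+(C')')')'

B·(E+C)

(((B')'·E'+((B·C'+B)')')'+(E+(C')')')'
= (((B')'·E'+(B')')'+(E+(C')')')'   [absorption]
= (((B')'·E'+(B')')'+(E+C)')'   [double negation]
= (((B')')'+(E+C)')'   [absorption]
= (B'+(E+C)')'   [double negation]
= B·(E+C)   [De Morgan]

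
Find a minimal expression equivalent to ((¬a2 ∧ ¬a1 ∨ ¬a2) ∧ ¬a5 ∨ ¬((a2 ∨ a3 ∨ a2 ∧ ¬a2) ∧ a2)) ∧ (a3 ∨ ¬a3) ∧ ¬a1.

((¬a2 ∧ ¬a1 ∨ ¬a2) ∧ ¬a5 ∨ ¬((a2 ∨ a3 ∨ a2 ∧ ¬a2) ∧ a2)) ∧ (a3 ∨ ¬a3) ∧ ¬a1
= ((¬a2 ∧ ¬a1 ∨ ¬a2) ∧ ¬a5 ∨ ¬((a2 ∨ a3) ∧ a2)) ∧ (a3 ∨ ¬a3) ∧ ¬a1
= (¬a2 ∧ ¬a5 ∨ ¬((a2 ∨ a3) ∧ a2)) ∧ (a3 ∨ ¬a3) ∧ ¬a1
= (¬a2 ∧ ¬a5 ∨ ¬a2) ∧ (a3 ∨ ¬a3) ∧ ¬a1
= (¬a2 ∧ ¬a5 ∨ ¬a2) ∧ ¬a1
= ¬a2 ∧ ¬a1

¬a2 ∧ ¬a1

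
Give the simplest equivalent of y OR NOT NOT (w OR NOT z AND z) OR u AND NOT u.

y OR NOT NOT (w OR NOT z AND z) OR u AND NOT u
= y OR NOT NOT w OR u AND NOT u   — complement / identity
= y OR w OR u AND NOT u   — double negation
= y OR w   — complement / identity

y OR w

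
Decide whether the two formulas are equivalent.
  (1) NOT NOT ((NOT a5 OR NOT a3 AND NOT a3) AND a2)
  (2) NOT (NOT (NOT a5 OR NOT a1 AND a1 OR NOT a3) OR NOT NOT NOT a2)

E1: NOT NOT ((NOT a5 OR NOT a3 AND NOT a3) AND a2)
    = (NOT a5 OR NOT a3 AND NOT a3) AND a2   [double negation]
    = (NOT a5 OR NOT a3) AND a2   [idempotence]
E2: NOT (NOT (NOT a5 OR NOT a1 AND a1 OR NOT a3) OR NOT NOT NOT a2)
    = NOT (NOT (NOT a5 OR NOT a1 AND a1 OR NOT a3) OR NOT a2)   [double negation]
    = NOT (NOT (NOT a5 OR NOT a3) OR NOT a2)   [complement / identity]
    = (NOT a5 OR NOT a3) AND a2   [De Morgan]
Both reduce to (NOT a5 OR NOT a3) AND a2, so they are equivalent.

Yes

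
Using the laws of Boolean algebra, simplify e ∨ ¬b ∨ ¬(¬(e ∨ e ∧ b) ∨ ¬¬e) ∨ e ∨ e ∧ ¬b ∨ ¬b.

e ∨ ¬b ∨ ¬(¬(e ∨ e ∧ b) ∨ ¬¬e) ∨ e ∨ e ∧ ¬b ∨ ¬b
= e ∨ ¬b ∨ ¬(¬(e ∨ e ∧ b) ∨ ¬¬e) ∨ e ∨ ¬b   [absorption]
= e ∨ ¬b ∨ (e ∨ e ∧ b) ∧ ¬e ∨ e ∨ ¬b   [De Morgan]
= e ∨ ¬b ∨ e ∧ ¬e ∨ e ∨ ¬b   [absorption]
= e ∨ ¬b ∨ e ∨ ¬b   [complement / identity]
= e ∨ ¬b   [idempotence]

e ∨ ¬b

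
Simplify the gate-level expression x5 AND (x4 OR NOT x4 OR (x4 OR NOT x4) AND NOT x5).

x5

x5 AND (x4 OR NOT x4 OR (x4 OR NOT x4) AND NOT x5)
= x5 AND (x4 OR NOT x4)   (absorption)
= x5   (complement / identity)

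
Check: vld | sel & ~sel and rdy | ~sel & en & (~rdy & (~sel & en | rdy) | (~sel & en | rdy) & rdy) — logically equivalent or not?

E1: vld | sel & ~sel
    = vld   [complement / identity]
E2: rdy | ~sel & en & (~rdy & (~sel & en | rdy) | (~sel & en | rdy) & rdy)
    = rdy | ~sel & en & (~sel & en | rdy)   [distribution]
    = rdy | ~sel & en   [absorption]
These differ: at en=0, rdy=1, sel=1, vld=0, E1 = 0 but E2 = 1.

No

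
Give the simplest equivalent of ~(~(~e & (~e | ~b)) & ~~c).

~(~(~e & (~e | ~b)) & ~~c)
= ~(~~e & ~~c)
= ~e | ~c

~e | ~c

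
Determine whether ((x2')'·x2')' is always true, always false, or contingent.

always true

((x2')'·x2')'
= x2'+x2   (De Morgan)
= 1   (complement)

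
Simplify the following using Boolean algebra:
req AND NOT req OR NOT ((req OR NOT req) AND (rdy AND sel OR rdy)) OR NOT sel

NOT rdy OR NOT sel

req AND NOT req OR NOT ((req OR NOT req) AND (rdy AND sel OR rdy)) OR NOT sel
= req AND NOT req OR NOT (rdy AND sel OR rdy) OR NOT sel   (complement / identity)
= req AND NOT req OR NOT rdy OR NOT sel   (absorption)
= NOT rdy OR NOT sel   (complement / identity)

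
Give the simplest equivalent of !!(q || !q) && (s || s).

!!(q || !q) && (s || s)
= (q || !q) && (s || s)
= s || s
= s

s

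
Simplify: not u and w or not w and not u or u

not u and w or not w and not u or u
= not u or u   — distribution
= True   — complement

True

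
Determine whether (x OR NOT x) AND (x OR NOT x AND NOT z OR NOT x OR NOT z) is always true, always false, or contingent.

(x OR NOT x) AND (x OR NOT x AND NOT z OR NOT x OR NOT z)
= (x OR NOT x) AND (x OR NOT x OR NOT z)   — absorption
= x OR NOT x   — absorption
= TRUE   — complement

always true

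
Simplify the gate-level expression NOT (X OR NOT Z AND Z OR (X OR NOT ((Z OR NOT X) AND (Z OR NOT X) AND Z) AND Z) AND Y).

NOT (X OR NOT Z AND Z OR (X OR NOT ((Z OR NOT X) AND (Z OR NOT X) AND Z) AND Z) AND Y)
= NOT (X OR NOT Z AND Z OR (X OR NOT ((Z OR NOT X) AND Z) AND Z) AND Y)   (idempotence)
= NOT (X OR NOT Z AND Z OR (X OR NOT Z AND Z) AND Y)   (absorption)
= NOT (X OR NOT Z AND Z)   (absorption)
= NOT X   (complement / identity)

NOT X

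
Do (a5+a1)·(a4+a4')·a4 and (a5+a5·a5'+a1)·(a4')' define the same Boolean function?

E1: (a5+a1)·(a4+a4')·a4
    = (a5+a1)·a4
E2: (a5+a5·a5'+a1)·(a4')'
    = (a5+a5·a5'+a1)·a4
    = (a5+a1)·a4
Both reduce to (a5+a1)·a4, so they are equivalent.

Yes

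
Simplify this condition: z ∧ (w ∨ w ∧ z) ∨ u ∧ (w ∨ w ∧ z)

z ∧ (w ∨ w ∧ z) ∨ u ∧ (w ∨ w ∧ z)
= (w ∨ w ∧ z) ∧ (z ∨ u)   [distribution]
= w ∧ (z ∨ u)   [absorption]

w ∧ (z ∨ u)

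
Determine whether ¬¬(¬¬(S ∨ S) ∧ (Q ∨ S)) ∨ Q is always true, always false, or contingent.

¬¬(¬¬(S ∨ S) ∧ (Q ∨ S)) ∨ Q
= ¬¬(S ∨ S) ∧ (Q ∨ S) ∨ Q   [double negation]
= (S ∨ S) ∧ (Q ∨ S) ∨ Q   [double negation]
= S ∨ S ∧ Q ∨ Q   [distribution]
= S ∨ Q   [absorption]
This depends on Q, S, so it is not a constant.

contingent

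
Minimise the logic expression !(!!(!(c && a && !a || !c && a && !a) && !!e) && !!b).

!e || !b

!(!!(!(c && a && !a || !c && a && !a) && !!e) && !!b)
= !(!(c && a && !a || !c && a && !a || !e) && !!b)   [De Morgan]
= c && a && !a || !c && a && !a || !e || !b   [De Morgan]
= a && !a || !e || !b   [distribution]
= !e || !b   [complement / identity]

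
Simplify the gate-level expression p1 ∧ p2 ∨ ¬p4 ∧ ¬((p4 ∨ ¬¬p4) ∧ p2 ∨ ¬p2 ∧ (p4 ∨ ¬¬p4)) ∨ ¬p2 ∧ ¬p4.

p1 ∧ p2 ∨ ¬p4

p1 ∧ p2 ∨ ¬p4 ∧ ¬((p4 ∨ ¬¬p4) ∧ p2 ∨ ¬p2 ∧ (p4 ∨ ¬¬p4)) ∨ ¬p2 ∧ ¬p4
= p1 ∧ p2 ∨ ¬p4 ∧ ¬(p4 ∨ ¬¬p4) ∨ ¬p2 ∧ ¬p4   — distribution
= p1 ∧ p2 ∨ ¬p4 ∧ ¬(p4 ∨ p4) ∨ ¬p2 ∧ ¬p4   — double negation
= p1 ∧ p2 ∨ ¬p4 ∧ ¬p4 ∨ ¬p2 ∧ ¬p4   — idempotence
= p1 ∧ p2 ∨ ¬p4 ∧ (¬p4 ∨ ¬p2)   — distribution
= p1 ∧ p2 ∨ ¬p4   — absorption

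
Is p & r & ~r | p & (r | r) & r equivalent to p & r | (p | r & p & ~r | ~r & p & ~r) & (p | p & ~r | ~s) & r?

E1: p & r & ~r | p & (r | r) & r
    = p & r & ~r | p & r & r   (idempotence)
    = p & r   (distribution)
E2: p & r | (p | r & p & ~r | ~r & p & ~r) & (p | p & ~r | ~s) & r
    = p & r | (p | p & ~r) & (p | p & ~r | ~s) & r   (distribution)
    = p & r | (p | p & ~r) & r   (absorption)
    = p & r | p & r   (absorption)
    = p & r   (idempotence)
Both reduce to p & r, so they are equivalent.

Yes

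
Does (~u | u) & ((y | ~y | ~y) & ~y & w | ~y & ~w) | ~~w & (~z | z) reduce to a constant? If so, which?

no

(~u | u) & ((y | ~y | ~y) & ~y & w | ~y & ~w) | ~~w & (~z | z)
= (~u | u) & ((y | ~y) & ~y & w | ~y & ~w) | ~~w & (~z | z)   (idempotence)
= (~u | u) & (~y & w | ~y & ~w) | ~~w & (~z | z)   (complement / identity)
= (~u | u) & (~y & w | ~y & ~w) | ~~w   (complement / identity)
= (~u | u) & (~y & w | ~y & ~w) | w   (double negation)
= ~y & w | ~y & ~w | w   (complement / identity)
= ~y | w   (distribution)
This depends on w, y, so it is not a constant.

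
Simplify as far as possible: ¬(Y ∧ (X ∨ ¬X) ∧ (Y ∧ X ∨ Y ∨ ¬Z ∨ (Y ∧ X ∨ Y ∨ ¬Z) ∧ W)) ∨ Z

¬(Y ∧ (X ∨ ¬X) ∧ (Y ∧ X ∨ Y ∨ ¬Z ∨ (Y ∧ X ∨ Y ∨ ¬Z) ∧ W)) ∨ Z
= ¬(Y ∧ (X ∨ ¬X) ∧ (Y ∧ X ∨ Y ∨ ¬Z)) ∨ Z   [absorption]
= ¬(Y ∧ (Y ∧ X ∨ Y ∨ ¬Z)) ∨ Z   [complement / identity]
= ¬(Y ∧ (Y ∨ ¬Z)) ∨ Z   [absorption]
= ¬Y ∨ Z   [absorption]

¬Y ∨ Z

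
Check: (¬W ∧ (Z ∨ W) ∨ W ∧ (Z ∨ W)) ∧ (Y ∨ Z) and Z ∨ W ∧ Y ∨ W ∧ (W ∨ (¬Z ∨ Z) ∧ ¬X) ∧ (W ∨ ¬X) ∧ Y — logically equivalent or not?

Yes

E1: (¬W ∧ (Z ∨ W) ∨ W ∧ (Z ∨ W)) ∧ (Y ∨ Z)
    = (Z ∨ W) ∧ (Y ∨ Z)   — distribution
    = Z ∨ W ∧ Y   — distribution
E2: Z ∨ W ∧ Y ∨ W ∧ (W ∨ (¬Z ∨ Z) ∧ ¬X) ∧ (W ∨ ¬X) ∧ Y
    = Z ∨ W ∧ Y ∨ W ∧ (W ∨ ¬X) ∧ (W ∨ ¬X) ∧ Y   — complement / identity
    = Z ∨ W ∧ Y ∨ W ∧ (W ∨ ¬X) ∧ Y   — idempotence
    = Z ∨ W ∧ Y ∨ W ∧ Y   — absorption
    = Z ∨ W ∧ Y   — idempotence
Both reduce to Z ∨ W ∧ Y, so they are equivalent.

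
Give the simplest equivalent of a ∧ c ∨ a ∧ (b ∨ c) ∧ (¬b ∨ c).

a ∧ c

a ∧ c ∨ a ∧ (b ∨ c) ∧ (¬b ∨ c)
= a ∧ c ∨ a ∧ (b ∧ ¬b ∨ c)
= a ∧ c ∨ a ∧ c
= a ∧ c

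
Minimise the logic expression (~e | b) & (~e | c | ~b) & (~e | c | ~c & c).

(~e | b) & (~e | c | ~b) & (~e | c | ~c & c)
= (~e | b) & (~e | c | ~b) & (~e | c)
= (~e | b) & (~e | c)
= ~e | b & c

~e | b & c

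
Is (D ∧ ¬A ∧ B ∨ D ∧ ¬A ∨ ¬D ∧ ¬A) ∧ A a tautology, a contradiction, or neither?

(D ∧ ¬A ∧ B ∨ D ∧ ¬A ∨ ¬D ∧ ¬A) ∧ A
= (D ∧ ¬A ∨ ¬D ∧ ¬A) ∧ A   [absorption]
= ¬A ∧ A   [distribution]
= False   [complement]

contradiction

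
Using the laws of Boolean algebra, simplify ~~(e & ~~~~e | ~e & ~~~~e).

~~(e & ~~~~e | ~e & ~~~~e)
= ~~~~~~e   (distribution)
= ~~~~e   (double negation)
= ~~e   (double negation)
= e   (double negation)

e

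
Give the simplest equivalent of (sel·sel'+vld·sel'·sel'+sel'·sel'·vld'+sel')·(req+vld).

sel'·(req+vld)

(sel·sel'+vld·sel'·sel'+sel'·sel'·vld'+sel')·(req+vld)
= (sel·sel'+sel'·sel'+sel')·(req+vld)
= (sel'+sel')·(req+vld)
= sel'·(req+vld)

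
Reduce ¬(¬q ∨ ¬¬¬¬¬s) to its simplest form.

¬(¬q ∨ ¬¬¬¬¬s)
= ¬(¬q ∨ ¬¬¬s)   [double negation]
= ¬(¬q ∨ ¬s)   [double negation]
= q ∧ s   [De Morgan]

q ∧ s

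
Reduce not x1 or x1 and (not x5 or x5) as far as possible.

True

not x1 or x1 and (not x5 or x5)
= not x1 or x1   — complement / identity
= True   — complement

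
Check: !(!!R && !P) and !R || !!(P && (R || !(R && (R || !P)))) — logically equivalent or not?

Yes

E1: !(!!R && !P)
    = !R || P
E2: !R || !!(P && (R || !(R && (R || !P))))
    = !R || !!(P && (R || !R))
    = !R || !!P
    = !R || P
Both reduce to !R || P, so they are equivalent.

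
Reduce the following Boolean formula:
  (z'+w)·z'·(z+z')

(z'+w)·z'·(z+z')
= (z'+w)·z'   — complement / identity
= z'   — absorption

z'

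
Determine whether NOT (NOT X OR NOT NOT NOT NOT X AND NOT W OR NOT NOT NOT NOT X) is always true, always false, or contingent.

NOT (NOT X OR NOT NOT NOT NOT X AND NOT W OR NOT NOT NOT NOT X)
= NOT (NOT X OR NOT NOT NOT NOT X)   (absorption)
= NOT (NOT X OR NOT NOT X)   (double negation)
= X AND NOT X   (De Morgan)
= FALSE   (complement)

always false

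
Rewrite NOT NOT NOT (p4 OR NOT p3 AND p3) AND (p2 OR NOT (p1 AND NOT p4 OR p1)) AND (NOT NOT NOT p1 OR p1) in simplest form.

NOT p4 AND (p2 OR NOT p1)

NOT NOT NOT (p4 OR NOT p3 AND p3) AND (p2 OR NOT (p1 AND NOT p4 OR p1)) AND (NOT NOT NOT p1 OR p1)
= NOT NOT NOT p4 AND (p2 OR NOT (p1 AND NOT p4 OR p1)) AND (NOT NOT NOT p1 OR p1)   (complement / identity)
= NOT p4 AND (p2 OR NOT (p1 AND NOT p4 OR p1)) AND (NOT NOT NOT p1 OR p1)   (double negation)
= NOT p4 AND (p2 OR NOT p1) AND (NOT NOT NOT p1 OR p1)   (absorption)
= NOT p4 AND (p2 OR NOT p1) AND (NOT p1 OR p1)   (double negation)
= NOT p4 AND (p2 OR NOT p1)   (complement / identity)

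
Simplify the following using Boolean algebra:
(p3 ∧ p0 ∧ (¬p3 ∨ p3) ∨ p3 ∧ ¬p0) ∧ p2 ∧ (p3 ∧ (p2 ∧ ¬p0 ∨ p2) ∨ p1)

(p3 ∧ p0 ∧ (¬p3 ∨ p3) ∨ p3 ∧ ¬p0) ∧ p2 ∧ (p3 ∧ (p2 ∧ ¬p0 ∨ p2) ∨ p1)
= (p3 ∧ p0 ∨ p3 ∧ ¬p0) ∧ p2 ∧ (p3 ∧ (p2 ∧ ¬p0 ∨ p2) ∨ p1)   (complement / identity)
= p3 ∧ p2 ∧ (p3 ∧ (p2 ∧ ¬p0 ∨ p2) ∨ p1)   (distribution)
= p3 ∧ p2 ∧ (p3 ∧ p2 ∨ p1)   (absorption)
= p3 ∧ p2   (absorption)

p3 ∧ p2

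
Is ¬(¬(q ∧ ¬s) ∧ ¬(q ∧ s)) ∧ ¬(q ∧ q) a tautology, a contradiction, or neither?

contradiction

¬(¬(q ∧ ¬s) ∧ ¬(q ∧ s)) ∧ ¬(q ∧ q)
= ¬(¬(q ∧ ¬s) ∧ ¬(q ∧ s)) ∧ ¬q
= (q ∧ ¬s ∨ q ∧ s) ∧ ¬q
= q ∧ ¬q
= False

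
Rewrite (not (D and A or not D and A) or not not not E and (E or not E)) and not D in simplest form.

(not (D and A or not D and A) or not not not E and (E or not E)) and not D
= (not (D and A or not D and A) or not not not E) and not D
= (not A or not not not E) and not D
= (not A or not E) and not D

(not A or not E) and not D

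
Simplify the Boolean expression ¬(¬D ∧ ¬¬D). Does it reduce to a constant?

True

¬(¬D ∧ ¬¬D)
= D ∨ ¬D   (De Morgan)
= True   (complement)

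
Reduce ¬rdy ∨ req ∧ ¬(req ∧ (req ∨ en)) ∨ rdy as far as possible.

¬rdy ∨ req ∧ ¬(req ∧ (req ∨ en)) ∨ rdy
= ¬rdy ∨ req ∧ ¬req ∨ rdy   (absorption)
= ¬rdy ∨ rdy   (complement / identity)
= True   (complement)

True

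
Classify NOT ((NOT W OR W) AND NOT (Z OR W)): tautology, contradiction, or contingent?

contingent

NOT ((NOT W OR W) AND NOT (Z OR W))
= NOT NOT (Z OR W)   (complement / identity)
= Z OR W   (double negation)
This depends on W, Z, so it is not a constant.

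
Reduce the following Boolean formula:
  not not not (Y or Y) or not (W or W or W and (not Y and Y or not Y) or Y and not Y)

not Y or not W

not not not (Y or Y) or not (W or W or W and (not Y and Y or not Y) or Y and not Y)
= not not not (Y or Y) or not (W or W or W and (not Y and Y or not Y))   (complement / identity)
= not (Y or Y) or not (W or W or W and (not Y and Y or not Y))   (double negation)
= not (Y or Y) or not (W or W or W and not Y)   (complement / identity)
= not (Y or Y) or not (W or W)   (absorption)
= not (Y or Y) or not W   (idempotence)
= not Y or not W   (idempotence)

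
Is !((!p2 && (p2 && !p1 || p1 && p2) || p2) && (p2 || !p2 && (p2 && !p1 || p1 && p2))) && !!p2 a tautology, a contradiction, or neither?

contradiction

!((!p2 && (p2 && !p1 || p1 && p2) || p2) && (p2 || !p2 && (p2 && !p1 || p1 && p2))) && !!p2
= !(!p2 && (p2 && !p1 || p1 && p2) || p2 && p2) && !!p2   [distribution]
= !(!p2 && p2 || p2 && p2) && !!p2   [distribution]
= !(!p2 && p2 || p2 && p2) && p2   [double negation]
= !p2 && p2   [distribution]
= false   [complement]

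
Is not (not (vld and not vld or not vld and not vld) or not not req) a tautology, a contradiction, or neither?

neither

not (not (vld and not vld or not vld and not vld) or not not req)
= (vld and not vld or not vld and not vld) and not req
= not vld and not req
This depends on req, vld, so it is not a constant.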